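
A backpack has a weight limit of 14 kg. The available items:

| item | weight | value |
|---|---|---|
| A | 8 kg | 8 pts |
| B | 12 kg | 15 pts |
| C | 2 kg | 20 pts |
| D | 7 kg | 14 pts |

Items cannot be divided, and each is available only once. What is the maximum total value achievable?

Check high-value combinations within 14 kg:
- B+C: weight 12+2=14, value 15+20=35
- C+D: weight 2+7=9, value 20+14=34
- A+C: weight 8+2=10, value 8+20=28
Best: 35 pts.

35 pts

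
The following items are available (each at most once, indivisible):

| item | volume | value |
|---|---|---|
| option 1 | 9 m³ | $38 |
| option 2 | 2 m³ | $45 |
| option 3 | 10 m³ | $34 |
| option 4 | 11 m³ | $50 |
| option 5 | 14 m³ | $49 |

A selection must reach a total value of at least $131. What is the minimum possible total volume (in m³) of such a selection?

Subsets with value ≥ 131, sorted by total volume:
- option 1+option 2+option 4: volume 22, value 133
- option 1+option 2+option 5: volume 25, value 132
- option 2+option 4+option 5: volume 27, value 144
Minimum volume: 22 m³.

22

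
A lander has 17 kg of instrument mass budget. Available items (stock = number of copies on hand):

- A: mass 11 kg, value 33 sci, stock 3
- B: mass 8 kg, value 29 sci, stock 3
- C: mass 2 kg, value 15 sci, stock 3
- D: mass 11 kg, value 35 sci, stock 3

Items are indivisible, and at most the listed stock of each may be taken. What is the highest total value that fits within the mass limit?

Top feasible selections:
- 3×C + 1×D: mass 17, value 80
- 1×A + 3×C: mass 17, value 78
Best: 80 sci.

80 sci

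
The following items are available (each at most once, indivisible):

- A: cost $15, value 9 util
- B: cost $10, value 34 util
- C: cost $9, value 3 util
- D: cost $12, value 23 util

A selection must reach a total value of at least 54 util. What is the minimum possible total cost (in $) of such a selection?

Subsets with value ≥ 54, sorted by total cost:
- B+D: cost 22, value 57
- B+C+D: cost 31, value 60
- A+B+D: cost 37, value 66
Minimum cost: 22 $.

22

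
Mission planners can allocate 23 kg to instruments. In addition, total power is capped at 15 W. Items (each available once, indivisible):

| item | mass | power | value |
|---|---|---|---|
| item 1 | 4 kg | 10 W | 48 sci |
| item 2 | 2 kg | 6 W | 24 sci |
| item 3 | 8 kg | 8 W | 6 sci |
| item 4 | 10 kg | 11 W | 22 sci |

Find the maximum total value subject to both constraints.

Feasible sets respecting both limits:
- item 1: mass 4, power 10, value 48
- item 2+item 3: mass 10, power 14, value 30
- item 2: mass 2, power 6, value 24
- item 4: mass 10, power 11, value 22
Best: 48 sci.

48 sci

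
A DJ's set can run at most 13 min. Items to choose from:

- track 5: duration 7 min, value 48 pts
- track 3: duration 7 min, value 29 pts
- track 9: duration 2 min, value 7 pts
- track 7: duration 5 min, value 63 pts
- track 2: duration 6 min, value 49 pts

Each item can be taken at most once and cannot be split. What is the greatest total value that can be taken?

119 pts

This is a 0/1 knapsack; check combinations near the capacity.
- track 9+track 7+track 2: duration 2+5+6=13, value 7+63+49=119
- track 7+track 2: duration 5+6=11, value 63+49=112
- track 5+track 7: duration 7+5=12, value 48+63=111
- track 5+track 2: duration 7+6=13, value 48+49=97
- track 3+track 7: duration 7+5=12, value 29+63=92
Best: 119 pts.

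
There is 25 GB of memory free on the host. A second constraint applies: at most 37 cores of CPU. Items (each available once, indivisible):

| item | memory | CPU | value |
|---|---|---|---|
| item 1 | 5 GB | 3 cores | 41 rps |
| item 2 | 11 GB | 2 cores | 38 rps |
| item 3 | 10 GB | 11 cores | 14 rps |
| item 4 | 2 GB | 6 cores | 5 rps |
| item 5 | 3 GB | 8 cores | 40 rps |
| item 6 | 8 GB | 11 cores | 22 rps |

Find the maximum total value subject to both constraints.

Feasible sets respecting both limits:
- item 1+item 2+item 4+item 5: memory 21, CPU 19, value 124
- item 1+item 2+item 5: memory 19, CPU 13, value 119
- item 1+item 4+item 5+item 6: memory 18, CPU 28, value 108
- item 2+item 4+item 5+item 6: memory 24, CPU 27, value 105
Best: 124 rps.

124 rps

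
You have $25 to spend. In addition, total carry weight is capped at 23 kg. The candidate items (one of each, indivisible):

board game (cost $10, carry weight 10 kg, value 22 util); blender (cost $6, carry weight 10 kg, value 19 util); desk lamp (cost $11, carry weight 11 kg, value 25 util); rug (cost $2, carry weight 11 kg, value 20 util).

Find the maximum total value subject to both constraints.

47 util

Feasible sets respecting both limits:
- board game+desk lamp: cost 21, carry weight 21, value 47
- desk lamp+rug: cost 13, carry weight 22, value 45
- blender+desk lamp: cost 17, carry weight 21, value 44
- board game+rug: cost 12, carry weight 21, value 42
Best: 47 util.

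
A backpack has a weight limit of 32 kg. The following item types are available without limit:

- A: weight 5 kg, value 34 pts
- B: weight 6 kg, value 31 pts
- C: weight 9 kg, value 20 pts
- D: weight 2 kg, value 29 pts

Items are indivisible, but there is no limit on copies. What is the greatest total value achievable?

Best value-per-unit is D at 29/2, and filling with it alone uses weight 16×2=32. No mix of the others beats 16×29 = 464.

464 pts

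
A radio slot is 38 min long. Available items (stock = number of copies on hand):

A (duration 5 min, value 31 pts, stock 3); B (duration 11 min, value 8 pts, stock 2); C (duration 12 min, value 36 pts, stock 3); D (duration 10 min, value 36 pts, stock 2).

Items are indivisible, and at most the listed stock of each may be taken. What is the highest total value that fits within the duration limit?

165 pts

Top feasible selections:
- 3×A + 2×D: duration 35, value 165
- 3×A + 1×C + 1×D: duration 37, value 165
Best: 165 pts.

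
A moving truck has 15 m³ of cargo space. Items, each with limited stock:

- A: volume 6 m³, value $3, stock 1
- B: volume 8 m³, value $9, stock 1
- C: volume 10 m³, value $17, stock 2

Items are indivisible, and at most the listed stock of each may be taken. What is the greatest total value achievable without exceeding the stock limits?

$17

Top feasible selections:
- 1×C: volume 10, value 17
- 1×A + 1×B: volume 14, value 12
- 1×B: volume 8, value 9
- 1×A: volume 6, value 3
Best: $17.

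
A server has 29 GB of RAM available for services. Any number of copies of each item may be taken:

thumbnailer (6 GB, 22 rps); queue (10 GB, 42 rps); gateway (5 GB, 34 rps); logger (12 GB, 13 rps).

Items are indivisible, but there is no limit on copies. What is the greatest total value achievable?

Best value-per-unit is gateway at 34/5, and filling with it alone uses memory 5×5=25. No mix of the others beats 5×34 = 170.

170 rps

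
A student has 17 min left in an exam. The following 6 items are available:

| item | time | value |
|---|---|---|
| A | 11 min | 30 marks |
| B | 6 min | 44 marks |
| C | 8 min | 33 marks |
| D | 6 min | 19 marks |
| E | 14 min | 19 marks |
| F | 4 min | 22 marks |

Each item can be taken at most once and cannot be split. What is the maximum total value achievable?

Check high-value combinations within 17 min:
- B+D+F: time 6+6+4=16, value 44+19+22=85
- B+C: time 6+8=14, value 44+33=77
- A+B: time 11+6=17, value 30+44=74
Best: 85 marks.

85 marks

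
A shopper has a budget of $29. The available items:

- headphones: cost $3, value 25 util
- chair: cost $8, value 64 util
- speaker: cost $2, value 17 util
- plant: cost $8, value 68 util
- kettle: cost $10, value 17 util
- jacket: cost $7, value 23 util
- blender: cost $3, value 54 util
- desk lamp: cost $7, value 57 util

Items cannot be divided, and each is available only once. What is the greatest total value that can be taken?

Check high-value combinations within $29:
- headphones+chair+plant+blender+desk lamp: cost 3+8+8+3+7=29, value 25+64+68+54+57=268
- chair+speaker+plant+blender+desk lamp: cost 8+2+8+3+7=28, value 64+17+68+54+57=260
- chair+plant+blender+desk lamp: cost 8+8+3+7=26, value 64+68+54+57=243
Best: 268 util.

268 util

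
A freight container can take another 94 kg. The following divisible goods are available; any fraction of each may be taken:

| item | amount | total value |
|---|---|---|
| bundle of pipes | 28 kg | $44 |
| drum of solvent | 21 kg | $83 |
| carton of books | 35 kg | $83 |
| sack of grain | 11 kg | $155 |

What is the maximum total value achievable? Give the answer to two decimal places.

Take in order of value per unit:
- sack of grain (155/11 per unit): all 11 → value 155, running total 155.00
- drum of solvent (83/21 per unit): all 21 → value 83, running total 238.00
- carton of books (83/35 per unit): all 35 → value 83, running total 321.00
- bundle of pipes (44/28 per unit): 27 of 28 → value 27×44/28 = 42.4286, running total 363.43
Total 363.43.

363.43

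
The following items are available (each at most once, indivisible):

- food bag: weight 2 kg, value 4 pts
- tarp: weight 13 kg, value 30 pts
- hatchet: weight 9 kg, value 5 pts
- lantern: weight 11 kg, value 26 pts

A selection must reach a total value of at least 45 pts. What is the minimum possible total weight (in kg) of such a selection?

24

Subsets with value ≥ 45, sorted by total weight:
- tarp+lantern: weight 24, value 56
- food bag+tarp+lantern: weight 26, value 60
Minimum weight: 24 kg.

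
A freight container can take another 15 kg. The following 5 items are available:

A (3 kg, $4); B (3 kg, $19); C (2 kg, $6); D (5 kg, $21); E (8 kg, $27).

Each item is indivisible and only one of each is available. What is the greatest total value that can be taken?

Check high-value combinations within 15 kg:
- C+D+E: weight 2+5+8=15, value 6+21+27=54
- B+C+E: weight 3+2+8=13, value 19+6+27=52
- A+B+C+D: weight 3+3+2+5=13, value 4+19+6+21=50
- A+B+E: weight 3+3+8=14, value 4+19+27=50
- D+E: weight 5+8=13, value 21+27=48
Best: $54.

$54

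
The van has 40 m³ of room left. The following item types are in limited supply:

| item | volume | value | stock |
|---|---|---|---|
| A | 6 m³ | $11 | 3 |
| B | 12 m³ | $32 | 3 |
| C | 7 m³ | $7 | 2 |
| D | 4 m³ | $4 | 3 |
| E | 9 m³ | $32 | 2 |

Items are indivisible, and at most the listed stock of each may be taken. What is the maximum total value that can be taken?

Top feasible selections:
- 1×A + 1×B + 1×D + 2×E: volume 40, value 111
- 1×A + 1×B + 2×E: volume 36, value 107
- 1×A + 2×B + 1×E: volume 39, value 107
- 1×B + 2×D + 2×E: volume 38, value 104
Best: $111.

$111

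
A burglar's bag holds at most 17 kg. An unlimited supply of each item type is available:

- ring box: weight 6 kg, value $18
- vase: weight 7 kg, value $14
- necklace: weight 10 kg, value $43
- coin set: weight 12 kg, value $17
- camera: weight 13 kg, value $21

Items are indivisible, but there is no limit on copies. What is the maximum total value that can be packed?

Best value-per-unit is necklace at 43/10; filling with it alone gives 1×43 = 43.
Optimal mix: 1×ring box + 1×necklace → weight 16, value 61.

$61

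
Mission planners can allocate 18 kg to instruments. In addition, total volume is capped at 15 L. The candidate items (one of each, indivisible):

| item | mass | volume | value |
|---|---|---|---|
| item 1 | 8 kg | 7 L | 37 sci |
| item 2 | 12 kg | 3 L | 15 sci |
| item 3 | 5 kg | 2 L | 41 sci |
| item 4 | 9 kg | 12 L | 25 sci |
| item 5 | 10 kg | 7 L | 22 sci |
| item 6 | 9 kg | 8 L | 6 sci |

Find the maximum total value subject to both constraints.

78 sci

Feasible sets respecting both limits:
- item 1+item 3: mass 13, volume 9, value 78
- item 3+item 4: mass 14, volume 14, value 66
- item 3+item 5: mass 15, volume 9, value 63
Best: 78 sci.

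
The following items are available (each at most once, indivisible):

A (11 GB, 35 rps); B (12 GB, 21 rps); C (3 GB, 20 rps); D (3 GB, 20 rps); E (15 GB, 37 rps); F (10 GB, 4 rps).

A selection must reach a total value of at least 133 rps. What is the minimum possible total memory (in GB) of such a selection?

Subsets with value ≥ 133, sorted by total memory:
- A+B+C+D+E: memory 44, value 133
- A+B+C+D+E+F: memory 54, value 137
Minimum memory: 44 GB.

44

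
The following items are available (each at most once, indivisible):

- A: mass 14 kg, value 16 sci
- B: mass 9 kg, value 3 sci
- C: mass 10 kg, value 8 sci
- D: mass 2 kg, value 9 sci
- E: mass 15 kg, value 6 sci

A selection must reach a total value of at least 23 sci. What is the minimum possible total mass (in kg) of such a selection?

16

Subsets with value ≥ 23, sorted by total mass:
- A+D: mass 16, value 25
- A+C: mass 24, value 24
- A+B+D: mass 25, value 28
Minimum mass: 16 kg.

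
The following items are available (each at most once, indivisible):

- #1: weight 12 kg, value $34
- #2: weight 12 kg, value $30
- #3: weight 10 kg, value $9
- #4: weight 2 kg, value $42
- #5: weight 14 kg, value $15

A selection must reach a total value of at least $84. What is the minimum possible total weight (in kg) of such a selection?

Subsets with value ≥ 84, sorted by total weight:
- #1+#3+#4: weight 24, value 85
- #1+#2+#4: weight 26, value 106
- #1+#4+#5: weight 28, value 91
Minimum weight: 24 kg.

24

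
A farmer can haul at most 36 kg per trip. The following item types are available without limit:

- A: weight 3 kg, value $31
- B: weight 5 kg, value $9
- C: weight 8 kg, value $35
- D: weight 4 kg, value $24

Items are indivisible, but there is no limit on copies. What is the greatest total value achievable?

Best value-per-unit is A at 31/3, and filling with it alone uses weight 12×3=36. No mix of the others beats 12×31 = 372.

$372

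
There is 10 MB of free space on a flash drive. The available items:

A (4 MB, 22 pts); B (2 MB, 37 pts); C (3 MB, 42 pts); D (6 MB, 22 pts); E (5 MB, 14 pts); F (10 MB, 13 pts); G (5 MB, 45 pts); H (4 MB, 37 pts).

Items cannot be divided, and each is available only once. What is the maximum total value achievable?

This is a 0/1 knapsack; check combinations near the capacity.
- B+C+G: size 2+3+5=10, value 37+42+45=124
- B+C+H: size 2+3+4=9, value 37+42+37=116
- A+B+C: size 4+2+3=9, value 22+37+42=101
- A+B+H: size 4+2+4=10, value 22+37+37=96
- B+C+E: size 2+3+5=10, value 37+42+14=93
Best: 124 pts.

124 pts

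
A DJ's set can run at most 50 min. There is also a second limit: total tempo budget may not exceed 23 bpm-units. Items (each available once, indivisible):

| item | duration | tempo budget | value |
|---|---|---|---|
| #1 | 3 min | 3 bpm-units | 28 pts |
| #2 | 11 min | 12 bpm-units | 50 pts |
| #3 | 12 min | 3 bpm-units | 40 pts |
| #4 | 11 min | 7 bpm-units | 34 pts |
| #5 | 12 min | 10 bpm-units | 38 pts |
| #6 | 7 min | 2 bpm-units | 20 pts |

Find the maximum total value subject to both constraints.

Feasible sets respecting both limits:
- #1+#3+#4+#5: duration 38, tempo budget 23, value 140
- #1+#2+#3+#6: duration 33, tempo budget 20, value 138
- #3+#4+#5+#6: duration 42, tempo budget 22, value 132
- #1+#3+#5+#6: duration 34, tempo budget 18, value 126
Best: 140 pts.

140 pts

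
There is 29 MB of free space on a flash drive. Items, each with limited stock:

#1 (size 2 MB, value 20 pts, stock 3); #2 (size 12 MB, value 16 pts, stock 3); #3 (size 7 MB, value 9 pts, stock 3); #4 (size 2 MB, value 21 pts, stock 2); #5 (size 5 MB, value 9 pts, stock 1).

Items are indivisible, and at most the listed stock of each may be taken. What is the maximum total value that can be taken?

129 pts

Top feasible selections:
- 3×#1 + 2×#3 + 2×#4 + 1×#5: size 29, value 129
- 3×#1 + 1×#2 + 2×#4 + 1×#5: size 27, value 127
Best: 129 pts.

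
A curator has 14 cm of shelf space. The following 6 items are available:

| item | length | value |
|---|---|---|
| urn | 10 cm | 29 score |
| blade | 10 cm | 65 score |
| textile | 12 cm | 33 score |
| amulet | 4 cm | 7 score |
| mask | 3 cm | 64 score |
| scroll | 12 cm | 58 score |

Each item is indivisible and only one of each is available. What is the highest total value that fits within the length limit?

129 score

Check high-value combinations within 14 cm:
- blade+mask: length 10+3=13, value 65+64=129
- urn+mask: length 10+3=13, value 29+64=93
- blade+amulet: length 10+4=14, value 65+7=72
- amulet+mask: length 4+3=7, value 7+64=71
- blade: length 10, value 65
Best: 129 score.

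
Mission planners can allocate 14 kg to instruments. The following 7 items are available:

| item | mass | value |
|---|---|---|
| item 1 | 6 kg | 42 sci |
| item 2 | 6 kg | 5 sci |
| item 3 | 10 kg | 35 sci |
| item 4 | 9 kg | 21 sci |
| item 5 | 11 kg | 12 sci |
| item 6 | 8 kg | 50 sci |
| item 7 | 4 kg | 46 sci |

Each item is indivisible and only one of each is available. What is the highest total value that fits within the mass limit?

96 sci

Check high-value combinations within 14 kg:
- item 6+item 7: mass 8+4=12, value 50+46=96
- item 1+item 6: mass 6+8=14, value 42+50=92
- item 1+item 7: mass 6+4=10, value 42+46=88
- item 3+item 7: mass 10+4=14, value 35+46=81
Best: 96 sci.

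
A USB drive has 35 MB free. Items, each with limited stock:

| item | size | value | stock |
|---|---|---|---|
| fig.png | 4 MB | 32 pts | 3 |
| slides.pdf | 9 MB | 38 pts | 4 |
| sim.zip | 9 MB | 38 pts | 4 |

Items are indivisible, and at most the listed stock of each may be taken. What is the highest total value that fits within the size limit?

Best selections within size 35 and stock limits:
- 2×fig.png + 3×sim.zip: size 35, value 178
- 2×fig.png + 1×slides.pdf + 2×sim.zip: size 35, value 178
- 2×fig.png + 2×slides.pdf + 1×sim.zip: size 35, value 178
- 2×fig.png + 3×slides.pdf: size 35, value 178
Best: 178 pts.

178 pts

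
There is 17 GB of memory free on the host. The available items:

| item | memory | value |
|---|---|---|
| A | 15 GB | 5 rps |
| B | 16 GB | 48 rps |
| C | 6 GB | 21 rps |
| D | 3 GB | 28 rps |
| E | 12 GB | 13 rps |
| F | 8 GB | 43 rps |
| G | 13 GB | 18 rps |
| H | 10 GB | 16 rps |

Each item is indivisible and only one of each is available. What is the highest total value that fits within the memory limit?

This is a 0/1 knapsack; check combinations near the capacity.
- C+D+F: memory 6+3+8=17, value 21+28+43=92
- D+F: memory 3+8=11, value 28+43=71
- C+F: memory 6+8=14, value 21+43=64
- C+D: memory 6+3=9, value 21+28=49
- B: memory 16, value 48
Best: 92 rps.

92 rps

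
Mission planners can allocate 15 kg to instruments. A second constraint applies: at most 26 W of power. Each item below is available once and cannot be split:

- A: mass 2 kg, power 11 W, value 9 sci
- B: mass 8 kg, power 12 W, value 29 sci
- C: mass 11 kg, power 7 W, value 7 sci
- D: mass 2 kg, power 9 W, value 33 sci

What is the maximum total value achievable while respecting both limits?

62 sci

Feasible sets respecting both limits:
- B+D: mass 10, power 21, value 62
- A+D: mass 4, power 20, value 42
- C+D: mass 13, power 16, value 40
- A+B: mass 10, power 23, value 38
Best: 62 sci.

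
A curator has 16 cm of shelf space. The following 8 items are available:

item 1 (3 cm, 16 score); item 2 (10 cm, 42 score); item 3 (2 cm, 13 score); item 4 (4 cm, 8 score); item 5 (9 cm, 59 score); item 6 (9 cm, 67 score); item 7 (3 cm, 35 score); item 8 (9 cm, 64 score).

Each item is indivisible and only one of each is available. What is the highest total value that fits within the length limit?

118 score

This is a 0/1 knapsack; check combinations near the capacity.
- item 1+item 6+item 7: length 3+9+3=15, value 16+67+35=118
- item 3+item 6+item 7: length 2+9+3=14, value 13+67+35=115
- item 1+item 7+item 8: length 3+3+9=15, value 16+35+64=115
- item 3+item 7+item 8: length 2+3+9=14, value 13+35+64=112
Best: 118 score.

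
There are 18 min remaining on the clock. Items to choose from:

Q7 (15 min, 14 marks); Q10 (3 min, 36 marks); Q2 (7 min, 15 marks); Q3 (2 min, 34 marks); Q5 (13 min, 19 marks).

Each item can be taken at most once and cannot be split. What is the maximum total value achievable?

89 marks

Check high-value combinations within 18 min:
- Q10+Q3+Q5: time 3+2+13=18, value 36+34+19=89
- Q10+Q2+Q3: time 3+7+2=12, value 36+15+34=85
- Q10+Q3: time 3+2=5, value 36+34=70
Best: 89 marks.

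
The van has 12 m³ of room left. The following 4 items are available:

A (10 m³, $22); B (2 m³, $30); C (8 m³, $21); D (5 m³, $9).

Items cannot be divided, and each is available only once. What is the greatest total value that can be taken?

$52

Check high-value combinations within 12 m³:
- A+B: volume 10+2=12, value 22+30=52
- B+C: volume 2+8=10, value 30+21=51
- B+D: volume 2+5=7, value 30+9=39
- B: volume 2, value 30
- A: volume 10, value 22
Best: $52.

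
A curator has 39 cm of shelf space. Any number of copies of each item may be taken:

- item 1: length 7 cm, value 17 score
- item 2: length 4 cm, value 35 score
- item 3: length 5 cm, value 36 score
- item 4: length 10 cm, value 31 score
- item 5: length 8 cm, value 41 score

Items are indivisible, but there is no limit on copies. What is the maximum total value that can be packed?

318 score

Best value-per-unit is item 2 at 35/4; filling with it alone gives 9×35 = 315.
Optimal mix: 6×item 2 + 3×item 3 → length 39, value 318.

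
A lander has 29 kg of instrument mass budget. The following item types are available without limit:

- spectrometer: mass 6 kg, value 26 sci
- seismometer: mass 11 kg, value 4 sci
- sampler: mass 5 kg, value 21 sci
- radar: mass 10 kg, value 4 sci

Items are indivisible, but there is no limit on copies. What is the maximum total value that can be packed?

Best value-per-unit is spectrometer at 26/6; filling with it alone gives 4×26 = 104.
Optimal mix: 4×spectrometer + 1×sampler → mass 29, value 125.

125 sci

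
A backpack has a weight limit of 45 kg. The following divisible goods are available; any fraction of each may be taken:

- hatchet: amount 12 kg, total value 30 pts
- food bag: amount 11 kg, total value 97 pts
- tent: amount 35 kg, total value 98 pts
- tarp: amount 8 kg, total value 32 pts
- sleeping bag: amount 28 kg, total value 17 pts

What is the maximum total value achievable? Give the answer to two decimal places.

Take in order of value per unit:
- food bag (97/11 per unit): all 11 → value 97, running total 97.00
- tarp (32/8 per unit): all 8 → value 32, running total 129.00
- tent (98/35 per unit): 26 of 35 → value 26×98/35 = 72.8000, running total 201.80
Total 201.80.

201.80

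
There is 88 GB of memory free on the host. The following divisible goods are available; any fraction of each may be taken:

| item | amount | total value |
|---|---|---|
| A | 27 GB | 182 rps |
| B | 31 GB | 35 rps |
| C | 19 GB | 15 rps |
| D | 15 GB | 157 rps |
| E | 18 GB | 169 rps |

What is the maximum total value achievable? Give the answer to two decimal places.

539.61

Take in order of value per unit:
- D (157/15 per unit): all 15 → value 157, running total 157.00
- E (169/18 per unit): all 18 → value 169, running total 326.00
- A (182/27 per unit): all 27 → value 182, running total 508.00
- B (35/31 per unit): 28 of 31 → value 28×35/31 = 31.6129, running total 539.61
Total 539.61.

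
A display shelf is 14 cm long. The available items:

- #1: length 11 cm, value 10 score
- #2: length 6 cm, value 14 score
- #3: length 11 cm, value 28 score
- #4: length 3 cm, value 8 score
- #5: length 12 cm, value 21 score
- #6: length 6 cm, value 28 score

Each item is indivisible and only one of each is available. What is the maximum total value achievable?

This is a 0/1 knapsack; check combinations near the capacity.
- #2+#6: length 6+6=12, value 14+28=42
- #4+#6: length 3+6=9, value 8+28=36
- #3+#4: length 11+3=14, value 28+8=36
Best: 42 score.

42 score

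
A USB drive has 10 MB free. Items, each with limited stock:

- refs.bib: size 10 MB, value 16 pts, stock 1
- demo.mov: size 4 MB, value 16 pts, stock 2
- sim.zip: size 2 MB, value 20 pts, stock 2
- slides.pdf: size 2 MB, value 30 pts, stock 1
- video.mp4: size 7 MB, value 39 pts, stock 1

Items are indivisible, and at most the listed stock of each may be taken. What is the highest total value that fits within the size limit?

Top feasible selections:
- 1×demo.mov + 2×sim.zip + 1×slides.pdf: size 10, value 86
- 2×sim.zip + 1×slides.pdf: size 6, value 70
Best: 86 pts.

86 pts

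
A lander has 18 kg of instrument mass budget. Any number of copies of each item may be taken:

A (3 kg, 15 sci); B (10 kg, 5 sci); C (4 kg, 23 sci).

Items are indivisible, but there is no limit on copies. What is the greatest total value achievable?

Best value-per-unit is C at 23/4; filling with it alone gives 4×23 = 92.
Optimal mix: 2×A + 3×C → mass 18, value 99.

99 sci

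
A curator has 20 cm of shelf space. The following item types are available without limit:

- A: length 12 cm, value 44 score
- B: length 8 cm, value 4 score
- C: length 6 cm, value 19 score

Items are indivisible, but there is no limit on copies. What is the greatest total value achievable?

Best value-per-unit is A at 44/12; filling with it alone gives 1×44 = 44.
Optimal mix: 1×A + 1×C → length 18, value 63.

63 score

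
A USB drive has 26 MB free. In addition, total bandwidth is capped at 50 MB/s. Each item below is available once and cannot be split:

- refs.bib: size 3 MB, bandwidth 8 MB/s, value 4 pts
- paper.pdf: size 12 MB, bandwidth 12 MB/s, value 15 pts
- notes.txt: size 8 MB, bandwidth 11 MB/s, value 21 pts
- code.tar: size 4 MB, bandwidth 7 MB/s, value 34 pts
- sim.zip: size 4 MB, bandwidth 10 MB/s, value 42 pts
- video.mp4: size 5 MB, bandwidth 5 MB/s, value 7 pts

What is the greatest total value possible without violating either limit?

108 pts

Feasible sets respecting both limits:
- refs.bib+notes.txt+code.tar+sim.zip+video.mp4: size 24, bandwidth 41, value 108
- notes.txt+code.tar+sim.zip+video.mp4: size 21, bandwidth 33, value 104
- refs.bib+notes.txt+code.tar+sim.zip: size 19, bandwidth 36, value 101
- paper.pdf+code.tar+sim.zip+video.mp4: size 25, bandwidth 34, value 98
Best: 108 pts.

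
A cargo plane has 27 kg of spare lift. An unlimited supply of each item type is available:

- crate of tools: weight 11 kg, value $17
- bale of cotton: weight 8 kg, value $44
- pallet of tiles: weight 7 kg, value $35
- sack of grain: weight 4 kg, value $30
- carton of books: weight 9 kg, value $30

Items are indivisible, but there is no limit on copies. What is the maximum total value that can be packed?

Best value-per-unit is sack of grain at 30/4; filling with it alone gives 6×30 = 180.
Optimal mix: 1×pallet of tiles + 5×sack of grain → weight 27, value 185.

$185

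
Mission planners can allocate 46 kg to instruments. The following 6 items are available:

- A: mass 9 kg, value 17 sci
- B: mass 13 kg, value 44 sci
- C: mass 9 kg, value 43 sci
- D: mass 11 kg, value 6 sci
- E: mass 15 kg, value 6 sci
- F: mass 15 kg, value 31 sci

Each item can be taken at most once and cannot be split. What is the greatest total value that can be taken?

Check high-value combinations within 46 kg:
- A+B+C+F: mass 9+13+9+15=46, value 17+44+43+31=135
- B+C+F: mass 13+9+15=37, value 44+43+31=118
- A+B+C+D: mass 9+13+9+11=42, value 17+44+43+6=110
- A+B+C+E: mass 9+13+9+15=46, value 17+44+43+6=110
- A+B+C: mass 9+13+9=31, value 17+44+43=104
Best: 135 sci.

135 sci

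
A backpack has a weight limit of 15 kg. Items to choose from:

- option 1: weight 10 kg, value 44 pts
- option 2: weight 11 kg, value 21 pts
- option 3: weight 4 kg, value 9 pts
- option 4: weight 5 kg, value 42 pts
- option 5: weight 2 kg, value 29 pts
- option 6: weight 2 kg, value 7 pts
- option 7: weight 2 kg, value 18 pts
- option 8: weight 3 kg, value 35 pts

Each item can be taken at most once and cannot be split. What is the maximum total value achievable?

Check high-value combinations within 15 kg:
- option 4+option 5+option 6+option 7+option 8: weight 5+2+2+2+3=14, value 42+29+7+18+35=131
- option 4+option 5+option 7+option 8: weight 5+2+2+3=12, value 42+29+18+35=124
- option 3+option 4+option 5+option 8: weight 4+5+2+3=14, value 9+42+29+35=115
- option 4+option 5+option 6+option 8: weight 5+2+2+3=12, value 42+29+7+35=113
- option 1+option 5+option 8: weight 10+2+3=15, value 44+29+35=108
Best: 131 pts.

131 pts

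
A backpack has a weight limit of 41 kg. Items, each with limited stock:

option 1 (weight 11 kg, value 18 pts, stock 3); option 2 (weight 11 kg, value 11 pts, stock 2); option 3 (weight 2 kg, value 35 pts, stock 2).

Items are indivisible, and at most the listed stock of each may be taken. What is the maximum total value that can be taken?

124 pts

Top feasible selections:
- 3×option 1 + 2×option 3: weight 37, value 124
- 2×option 1 + 1×option 2 + 2×option 3: weight 37, value 117
- 1×option 1 + 2×option 2 + 2×option 3: weight 37, value 110
- 2×option 1 + 2×option 3: weight 26, value 106
Best: 124 pts.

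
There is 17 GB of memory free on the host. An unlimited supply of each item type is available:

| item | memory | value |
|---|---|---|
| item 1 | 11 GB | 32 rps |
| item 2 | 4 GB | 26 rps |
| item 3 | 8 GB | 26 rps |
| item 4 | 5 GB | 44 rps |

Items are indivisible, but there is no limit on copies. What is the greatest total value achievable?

Best value-per-unit is item 4 at 44/5, and filling with it alone uses memory 3×5=15. No mix of the others beats 3×44 = 132.

132 rps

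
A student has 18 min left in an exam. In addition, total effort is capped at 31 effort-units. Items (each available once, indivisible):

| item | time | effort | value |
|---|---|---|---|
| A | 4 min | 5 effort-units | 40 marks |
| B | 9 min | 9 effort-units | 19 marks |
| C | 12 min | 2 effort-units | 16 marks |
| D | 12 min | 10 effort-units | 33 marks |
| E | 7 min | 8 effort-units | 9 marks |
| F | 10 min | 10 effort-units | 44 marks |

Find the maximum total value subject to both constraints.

Feasible sets respecting both limits:
- A+F: time 14, effort 15, value 84
- A+D: time 16, effort 15, value 73
- A+B: time 13, effort 14, value 59
- A+C: time 16, effort 7, value 56
Best: 84 marks.

84 marks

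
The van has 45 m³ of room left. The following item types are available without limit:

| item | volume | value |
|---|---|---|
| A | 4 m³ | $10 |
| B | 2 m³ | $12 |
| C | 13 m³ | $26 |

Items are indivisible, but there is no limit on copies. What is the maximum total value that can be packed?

Best value-per-unit is B at 12/2, and filling with it alone uses volume 22×2=44. No mix of the others beats 22×12 = 264.

$264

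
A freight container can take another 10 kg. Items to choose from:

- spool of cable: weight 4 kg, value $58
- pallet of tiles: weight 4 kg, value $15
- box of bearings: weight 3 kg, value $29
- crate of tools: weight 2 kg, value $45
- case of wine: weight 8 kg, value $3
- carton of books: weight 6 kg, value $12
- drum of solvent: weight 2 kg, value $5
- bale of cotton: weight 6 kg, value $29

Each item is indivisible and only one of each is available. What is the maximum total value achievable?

Check high-value combinations within 10 kg:
- spool of cable+box of bearings+crate of tools: weight 4+3+2=9, value 58+29+45=132
- spool of cable+pallet of tiles+crate of tools: weight 4+4+2=10, value 58+15+45=118
- spool of cable+crate of tools+drum of solvent: weight 4+2+2=8, value 58+45+5=108
- spool of cable+crate of tools: weight 4+2=6, value 58+45=103
Best: $132.

$132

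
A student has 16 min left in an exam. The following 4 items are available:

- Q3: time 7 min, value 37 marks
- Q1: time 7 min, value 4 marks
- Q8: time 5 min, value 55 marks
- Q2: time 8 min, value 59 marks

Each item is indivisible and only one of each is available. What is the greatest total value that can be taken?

114 marks

Check high-value combinations within 16 min:
- Q8+Q2: time 5+8=13, value 55+59=114
- Q3+Q2: time 7+8=15, value 37+59=96
- Q3+Q8: time 7+5=12, value 37+55=92
- Q1+Q2: time 7+8=15, value 4+59=63
Best: 114 marks.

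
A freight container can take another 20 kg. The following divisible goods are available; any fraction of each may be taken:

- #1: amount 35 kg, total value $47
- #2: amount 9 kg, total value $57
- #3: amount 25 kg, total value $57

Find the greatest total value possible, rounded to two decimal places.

Take in order of value per unit:
- #2 (57/9 per unit): all 9 → value 57, running total 57.00
- #3 (57/25 per unit): 11 of 25 → value 11×57/25 = 25.0800, running total 82.08
Total 82.08.

82.08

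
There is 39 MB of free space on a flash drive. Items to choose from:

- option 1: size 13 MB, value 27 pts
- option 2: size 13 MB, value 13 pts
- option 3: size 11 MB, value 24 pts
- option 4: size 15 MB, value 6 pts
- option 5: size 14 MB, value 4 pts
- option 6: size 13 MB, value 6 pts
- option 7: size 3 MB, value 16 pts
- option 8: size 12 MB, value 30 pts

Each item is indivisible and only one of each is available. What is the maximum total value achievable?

97 pts

This is a 0/1 knapsack; check combinations near the capacity.
- option 1+option 3+option 7+option 8: size 13+11+3+12=39, value 27+24+16+30=97
- option 2+option 3+option 7+option 8: size 13+11+3+12=39, value 13+24+16+30=83
- option 1+option 3+option 8: size 13+11+12=36, value 27+24+30=81
Best: 97 pts.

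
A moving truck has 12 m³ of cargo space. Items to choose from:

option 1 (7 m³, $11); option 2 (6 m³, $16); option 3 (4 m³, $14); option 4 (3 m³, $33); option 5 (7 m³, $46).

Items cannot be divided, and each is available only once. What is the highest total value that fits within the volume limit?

$79

Check high-value combinations within 12 m³:
- option 4+option 5: volume 3+7=10, value 33+46=79
- option 3+option 5: volume 4+7=11, value 14+46=60
- option 2+option 4: volume 6+3=9, value 16+33=49
- option 3+option 4: volume 4+3=7, value 14+33=47
Best: $79.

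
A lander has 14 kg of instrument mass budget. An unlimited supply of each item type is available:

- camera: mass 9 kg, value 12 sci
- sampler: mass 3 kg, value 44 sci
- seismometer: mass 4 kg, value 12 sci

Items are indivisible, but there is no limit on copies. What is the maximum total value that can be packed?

176 sci

Best value-per-unit is sampler at 44/3, and filling with it alone uses mass 4×3=12. No mix of the others beats 4×44 = 176.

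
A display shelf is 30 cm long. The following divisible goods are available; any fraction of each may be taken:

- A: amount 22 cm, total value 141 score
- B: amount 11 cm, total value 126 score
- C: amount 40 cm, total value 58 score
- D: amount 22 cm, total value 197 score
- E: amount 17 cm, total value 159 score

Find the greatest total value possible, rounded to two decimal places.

Take in order of value per unit:
- B (126/11 per unit): all 11 → value 126, running total 126.00
- E (159/17 per unit): all 17 → value 159, running total 285.00
- D (197/22 per unit): 2 of 22 → value 2×197/22 = 17.9091, running total 302.91
Total 302.91.

302.91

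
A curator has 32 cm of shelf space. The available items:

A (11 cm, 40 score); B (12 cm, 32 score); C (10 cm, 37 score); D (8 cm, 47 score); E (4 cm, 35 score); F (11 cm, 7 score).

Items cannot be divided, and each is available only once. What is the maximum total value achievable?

124 score

Check high-value combinations within 32 cm:
- A+C+D: length 11+10+8=29, value 40+37+47=124
- A+D+E: length 11+8+4=23, value 40+47+35=122
- C+D+E: length 10+8+4=22, value 37+47+35=119
- A+B+D: length 11+12+8=31, value 40+32+47=119
- B+C+D: length 12+10+8=30, value 32+37+47=116
Best: 124 score.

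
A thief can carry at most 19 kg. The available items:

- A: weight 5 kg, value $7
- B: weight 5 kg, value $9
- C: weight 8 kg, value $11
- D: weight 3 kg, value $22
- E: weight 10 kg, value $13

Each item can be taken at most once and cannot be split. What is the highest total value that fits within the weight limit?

Check high-value combinations within 19 kg:
- B+D+E: weight 5+3+10=18, value 9+22+13=44
- B+C+D: weight 5+8+3=16, value 9+11+22=42
- A+D+E: weight 5+3+10=18, value 7+22+13=42
- A+C+D: weight 5+8+3=16, value 7+11+22=40
Best: $44.

$44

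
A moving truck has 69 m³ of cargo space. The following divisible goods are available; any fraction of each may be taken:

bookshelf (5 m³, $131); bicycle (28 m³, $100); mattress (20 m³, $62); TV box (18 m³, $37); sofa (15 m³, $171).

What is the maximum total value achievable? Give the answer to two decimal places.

Take in order of value per unit:
- bookshelf (131/5 per unit): all 5 → value 131, running total 131.00
- sofa (171/15 per unit): all 15 → value 171, running total 302.00
- bicycle (100/28 per unit): all 28 → value 100, running total 402.00
- mattress (62/20 per unit): all 20 → value 62, running total 464.00
- TV box (37/18 per unit): 1 of 18 → value 1×37/18 = 2.0556, running total 466.06
Total 466.06.

466.06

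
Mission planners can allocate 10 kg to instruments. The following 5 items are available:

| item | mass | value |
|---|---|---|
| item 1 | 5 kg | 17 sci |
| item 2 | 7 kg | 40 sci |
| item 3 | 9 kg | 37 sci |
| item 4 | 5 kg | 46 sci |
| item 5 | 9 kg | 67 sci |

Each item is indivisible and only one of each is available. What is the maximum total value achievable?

This is a 0/1 knapsack; check combinations near the capacity.
- item 5: mass 9, value 67
- item 1+item 4: mass 5+5=10, value 17+46=63
- item 4: mass 5, value 46
- item 2: mass 7, value 40
- item 3: mass 9, value 37
Best: 67 sci.

67 sci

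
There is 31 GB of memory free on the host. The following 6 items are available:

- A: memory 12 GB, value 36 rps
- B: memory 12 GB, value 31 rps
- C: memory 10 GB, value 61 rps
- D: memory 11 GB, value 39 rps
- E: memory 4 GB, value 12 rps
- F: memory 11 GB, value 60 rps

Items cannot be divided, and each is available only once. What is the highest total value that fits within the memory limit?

133 rps

Check high-value combinations within 31 GB:
- C+E+F: memory 10+4+11=25, value 61+12+60=133
- C+F: memory 10+11=21, value 61+60=121
- C+D+E: memory 10+11+4=25, value 61+39+12=112
Best: 133 rps.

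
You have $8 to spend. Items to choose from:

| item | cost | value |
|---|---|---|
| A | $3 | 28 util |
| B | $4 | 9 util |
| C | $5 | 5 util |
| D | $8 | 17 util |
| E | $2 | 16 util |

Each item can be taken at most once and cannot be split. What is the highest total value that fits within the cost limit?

44 util

Check high-value combinations within $8:
- A+E: cost 3+2=5, value 28+16=44
- A+B: cost 3+4=7, value 28+9=37
- A+C: cost 3+5=8, value 28+5=33
- A: cost 3, value 28
Best: 44 util.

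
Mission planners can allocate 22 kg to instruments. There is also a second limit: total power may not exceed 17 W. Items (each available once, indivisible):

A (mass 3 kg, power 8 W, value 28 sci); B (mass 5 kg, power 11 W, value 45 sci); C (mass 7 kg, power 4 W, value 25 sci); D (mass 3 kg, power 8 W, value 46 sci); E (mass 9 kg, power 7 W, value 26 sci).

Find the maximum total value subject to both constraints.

74 sci

Feasible sets respecting both limits:
- A+D: mass 6, power 16, value 74
- D+E: mass 12, power 15, value 72
- C+D: mass 10, power 12, value 71
Best: 74 sci.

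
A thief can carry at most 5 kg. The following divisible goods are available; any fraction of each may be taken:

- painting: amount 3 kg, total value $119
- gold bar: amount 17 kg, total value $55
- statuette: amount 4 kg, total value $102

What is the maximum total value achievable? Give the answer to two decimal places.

Take in order of value per unit:
- painting (119/3 per unit): all 3 → value 119, running total 119.00
- statuette (102/4 per unit): 2 of 4 → value 2×102/4 = 51.0000, running total 170.00
Total 170.00.

170.00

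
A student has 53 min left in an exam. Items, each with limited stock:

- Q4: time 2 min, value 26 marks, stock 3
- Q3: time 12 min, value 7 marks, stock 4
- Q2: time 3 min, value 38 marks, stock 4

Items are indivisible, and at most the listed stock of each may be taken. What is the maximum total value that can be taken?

244 marks

Best selections within time 53 and stock limits:
- 3×Q4 + 2×Q3 + 4×Q2: time 42, value 244
- 3×Q4 + 1×Q3 + 4×Q2: time 30, value 237
- 3×Q4 + 4×Q2: time 18, value 230
Best: 244 marks.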